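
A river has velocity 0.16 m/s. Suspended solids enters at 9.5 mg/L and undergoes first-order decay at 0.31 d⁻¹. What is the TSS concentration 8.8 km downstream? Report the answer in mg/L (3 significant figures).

Travel time t = 8.8 km / 0.16 m/s = 8800/0.16 = 5.5e+04 s = 0.6366 d.
First-order decay: C = 9.5·exp(−0.31·0.6366) = 9.5·0.8209 = 7.799 mg/L.

7.80 mg/L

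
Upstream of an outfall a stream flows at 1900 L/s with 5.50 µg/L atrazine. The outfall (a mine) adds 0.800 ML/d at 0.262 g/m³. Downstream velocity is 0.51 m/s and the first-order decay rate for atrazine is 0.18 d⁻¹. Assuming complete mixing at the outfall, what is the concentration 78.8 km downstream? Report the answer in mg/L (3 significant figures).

0.00489 mg/L

0.800 ML/d = 0.009259 m³/s.
1900 L/s = 1.9 m³/s.
5.50 µg/L = 0.0055 mg/L.
After complete mixing, C₀ = (0.009259·0.262 + 1.9·0.0055) / 1.909 = 0.006744 mg/L.
Travel time t = 7.88e+04 m / 0.51 m/s = 1.545e+05 s = 1.788 d.
C = 0.006744·exp(−0.18·1.788) = 0.006744·0.7248 = 0.004888 mg/L.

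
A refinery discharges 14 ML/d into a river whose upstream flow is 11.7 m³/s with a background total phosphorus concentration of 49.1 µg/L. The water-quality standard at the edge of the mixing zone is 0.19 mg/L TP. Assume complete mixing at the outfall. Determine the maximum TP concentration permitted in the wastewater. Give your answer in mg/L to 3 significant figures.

10.4 mg/L

14 ML/d = 0.162 m³/s.
49.1 µg/L = 0.0491 mg/L.
Mass balance: 0.19·11.86 = 0.162·Cₑ + 11.7·0.0491.
Cₑ = (2.254 − 0.5745) / 0.162 = 10.36 mg/L.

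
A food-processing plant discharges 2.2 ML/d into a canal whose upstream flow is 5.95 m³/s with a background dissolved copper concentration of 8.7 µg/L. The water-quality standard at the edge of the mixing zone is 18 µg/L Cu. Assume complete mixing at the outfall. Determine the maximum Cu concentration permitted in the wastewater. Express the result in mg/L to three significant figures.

2.2 ML/d = 0.02546 m³/s.
8.7 µg/L = 0.0087 mg/L.
18 µg/L = 0.018 mg/L.
Mass balance: 0.018·5.975 = 0.02546·Cₑ + 5.95·0.0087.
Cₑ = (0.1076 − 0.05176) / 0.02546 = 2.191 mg/L.

2.19 mg/L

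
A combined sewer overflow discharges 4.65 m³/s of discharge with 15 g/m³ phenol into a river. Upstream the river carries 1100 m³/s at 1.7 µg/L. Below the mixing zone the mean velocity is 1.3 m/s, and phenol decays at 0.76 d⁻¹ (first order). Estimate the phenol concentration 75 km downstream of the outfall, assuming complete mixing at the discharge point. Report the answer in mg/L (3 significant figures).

1.7 µg/L = 0.0017 mg/L.
After complete mixing, C₀ = (4.65·15 + 1100·0.0017) / 1105 = 0.06484 mg/L.
Travel time t = 7.5e+04 m / 1.3 m/s = 5.769e+04 s = 0.6677 d.
C = 0.06484·exp(−0.76·0.6677) = 0.06484·0.602 = 0.03903 mg/L.

0.0390 mg/L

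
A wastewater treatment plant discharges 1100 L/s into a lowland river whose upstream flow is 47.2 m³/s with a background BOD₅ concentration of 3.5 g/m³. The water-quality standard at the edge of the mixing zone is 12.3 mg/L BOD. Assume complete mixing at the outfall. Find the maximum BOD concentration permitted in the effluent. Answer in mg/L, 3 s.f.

1100 L/s = 1.1 m³/s.
Mass balance: 12.3·48.3 = 1.1·Cₑ + 47.2·3.5.
Cₑ = (594.1 − 165.2) / 1.1 = 389.9 mg/L.

390 mg/L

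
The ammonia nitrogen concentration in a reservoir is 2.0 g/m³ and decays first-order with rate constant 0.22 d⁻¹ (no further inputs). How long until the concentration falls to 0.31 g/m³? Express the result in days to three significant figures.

t = ln(C₀/C)/k = ln(2.0/0.31)/0.22 = 1.864/0.22 = 8.474 d.

8.47 d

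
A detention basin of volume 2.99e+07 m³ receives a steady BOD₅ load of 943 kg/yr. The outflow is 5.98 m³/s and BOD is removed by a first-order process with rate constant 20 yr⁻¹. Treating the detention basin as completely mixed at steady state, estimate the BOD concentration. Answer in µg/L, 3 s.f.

Outflow Q = 5.98 m³/s × 3.156e+07 s/yr = 1.887e+08 m³/yr.
Steady-state CSTR mass balance: W = Q·C + k·V·C, so C = W/(Q + kV).
Q + kV = 1.887e+08 + 20·2.99e+07 = 7.867e+08 m³/yr.
C = 943/7.867e+08 = 1.199e-06 kg/m³ = 0.001199 mg/L = 1.199 µg/L.

1.20 µg/L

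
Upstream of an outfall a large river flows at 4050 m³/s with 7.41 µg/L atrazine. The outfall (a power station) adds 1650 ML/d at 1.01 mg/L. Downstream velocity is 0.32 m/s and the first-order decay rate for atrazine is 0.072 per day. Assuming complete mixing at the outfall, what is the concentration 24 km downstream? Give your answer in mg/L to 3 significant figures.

1650 ML/d = 19.1 m³/s.
7.41 µg/L = 0.00741 mg/L.
After complete mixing, C₀ = (19.1·1.01 + 4050·0.00741) / 4069 = 0.01212 mg/L.
Travel time t = 2.4e+04 m / 0.32 m/s = 7.5e+04 s = 0.8681 d.
C = 0.01212·exp(−0.072·0.8681) = 0.01212·0.9394 = 0.01138 mg/L.

0.0114 mg/L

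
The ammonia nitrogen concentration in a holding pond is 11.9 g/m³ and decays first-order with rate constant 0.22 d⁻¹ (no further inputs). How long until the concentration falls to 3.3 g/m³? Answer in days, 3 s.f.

t = ln(C₀/C)/k = ln(11.9/3.3)/0.22 = 1.283/0.22 = 5.83 d.

5.83 d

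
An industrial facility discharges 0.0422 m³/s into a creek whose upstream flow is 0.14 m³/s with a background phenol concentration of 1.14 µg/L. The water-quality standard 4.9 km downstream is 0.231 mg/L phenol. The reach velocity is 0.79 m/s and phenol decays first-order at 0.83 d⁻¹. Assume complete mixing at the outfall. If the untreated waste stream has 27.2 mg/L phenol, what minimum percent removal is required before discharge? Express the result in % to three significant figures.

1.14 µg/L = 0.00114 mg/L.
Travel time to the compliance point: t = 4900/0.79 = 6203 s = 0.07179 d; decay factor exp(−0.83·0.07179) = 0.9422.
So the concentration just after mixing may be at most 0.231/0.9422 = 0.2452 mg/L.
Mass balance: 0.2452·0.1822 = 0.0422·Cₑ + 0.14·0.00114.
Cₑ = (0.04467 − 0.0001596) / 0.0422 = 1.055 mg/L.
Required removal = 1 − 1.055/27.2 = 96.12 %.

96.1 %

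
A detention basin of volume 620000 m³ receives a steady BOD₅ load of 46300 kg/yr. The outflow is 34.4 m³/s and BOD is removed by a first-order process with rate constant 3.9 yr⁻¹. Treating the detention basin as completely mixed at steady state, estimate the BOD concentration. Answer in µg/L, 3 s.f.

42.6 µg/L

Outflow Q = 34.4 m³/s × 3.156e+07 s/yr = 1.086e+09 m³/yr.
Steady-state CSTR mass balance: W = Q·C + k·V·C, so C = W/(Q + kV).
Q + kV = 1.086e+09 + 3.9·620000 = 1.088e+09 m³/yr.
C = 46300/1.088e+09 = 4.256e-05 kg/m³ = 0.04256 mg/L = 42.56 µg/L.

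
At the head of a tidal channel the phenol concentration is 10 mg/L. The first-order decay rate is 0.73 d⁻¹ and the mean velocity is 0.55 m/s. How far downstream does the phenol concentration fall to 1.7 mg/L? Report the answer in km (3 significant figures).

115 km

From C = C₀·e^(−kt), t = ln(C₀/C)/k = ln(10/1.7)/0.73 = 1.772/0.73 = 2.427 d.
Distance = v·t = 0.55 m/s × 2.097e+05 s = 1.153e+05 m = 115.3 km.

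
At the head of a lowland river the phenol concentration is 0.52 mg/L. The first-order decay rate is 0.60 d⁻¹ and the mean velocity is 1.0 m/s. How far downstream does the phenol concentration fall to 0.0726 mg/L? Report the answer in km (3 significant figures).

From C = C₀·e^(−kt), t = ln(C₀/C)/k = ln(0.52/0.0726)/0.60 = 1.969/0.60 = 3.281 d.
Distance = v·t = 1.0 m/s × 2.835e+05 s = 2.835e+05 m = 283.5 km.

284 km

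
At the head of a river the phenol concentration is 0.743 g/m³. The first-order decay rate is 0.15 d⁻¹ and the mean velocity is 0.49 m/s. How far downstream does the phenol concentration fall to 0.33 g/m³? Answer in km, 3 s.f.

From C = C₀·e^(−kt), t = ln(C₀/C)/k = ln(0.743/0.33)/0.15 = 0.8116/0.15 = 5.411 d.
Distance = v·t = 0.49 m/s × 4.675e+05 s = 2.291e+05 m = 229.1 km.

229 km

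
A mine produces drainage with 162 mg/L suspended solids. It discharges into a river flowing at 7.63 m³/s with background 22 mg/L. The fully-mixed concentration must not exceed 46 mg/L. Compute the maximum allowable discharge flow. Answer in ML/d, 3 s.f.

136 ML/d

Mass balance at complete mixing: C_std·(Q_w + Q_r) = Q_w·C_e + Q_r·C_b.
Rearranging, Q_w = Q_r·(C_std − C_b)/(C_e − C_std) = 7.63·(46 − 22) / (162 − 46) = 1.579 m³/s.
= 136.4 ML/d.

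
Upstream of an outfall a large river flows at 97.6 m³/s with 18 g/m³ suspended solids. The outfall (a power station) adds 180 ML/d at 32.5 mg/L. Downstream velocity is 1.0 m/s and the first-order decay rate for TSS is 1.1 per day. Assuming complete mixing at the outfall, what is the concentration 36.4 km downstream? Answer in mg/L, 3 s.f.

180 ML/d = 2.083 m³/s.
After complete mixing, C₀ = (2.083·32.5 + 97.6·18) / 99.68 = 18.3 mg/L.
Travel time t = 3.64e+04 m / 1.0 m/s = 3.64e+04 s = 0.4213 d.
C = 18.3·exp(−1.1·0.4213) = 18.3·0.6291 = 11.51 mg/L.

11.5 mg/L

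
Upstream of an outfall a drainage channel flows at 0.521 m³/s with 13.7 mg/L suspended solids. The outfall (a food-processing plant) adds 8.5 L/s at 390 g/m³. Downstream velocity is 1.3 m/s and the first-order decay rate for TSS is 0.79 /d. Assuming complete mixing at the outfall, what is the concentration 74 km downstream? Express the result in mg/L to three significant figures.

8.5 L/s = 0.0085 m³/s.
After complete mixing, C₀ = (0.0085·390 + 0.521·13.7) / 0.5295 = 19.74 mg/L.
Travel time t = 7.4e+04 m / 1.3 m/s = 5.692e+04 s = 0.6588 d.
C = 19.74·exp(−0.79·0.6588) = 19.74·0.5942 = 11.73 mg/L.

11.7 mg/L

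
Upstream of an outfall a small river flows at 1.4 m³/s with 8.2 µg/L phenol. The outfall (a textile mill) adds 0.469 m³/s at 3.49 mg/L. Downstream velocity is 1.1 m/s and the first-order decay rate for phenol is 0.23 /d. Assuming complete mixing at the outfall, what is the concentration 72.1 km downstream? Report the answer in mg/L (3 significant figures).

0.741 mg/L

8.2 µg/L = 0.0082 mg/L.
After complete mixing, C₀ = (0.469·3.49 + 1.4·0.0082) / 1.869 = 0.8819 mg/L.
Travel time t = 7.21e+04 m / 1.1 m/s = 6.555e+04 s = 0.7586 d.
C = 0.8819·exp(−0.23·0.7586) = 0.8819·0.8399 = 0.7407 mg/L.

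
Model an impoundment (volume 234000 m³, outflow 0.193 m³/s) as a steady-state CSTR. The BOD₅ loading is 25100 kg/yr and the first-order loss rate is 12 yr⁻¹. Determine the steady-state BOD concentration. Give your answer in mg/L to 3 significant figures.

2.82 mg/L

Outflow Q = 0.193 m³/s × 3.156e+07 s/yr = 6.091e+06 m³/yr.
Steady-state CSTR mass balance: W = Q·C + k·V·C, so C = W/(Q + kV).
Q + kV = 6.091e+06 + 12·234000 = 8.899e+06 m³/yr.
C = 25100/8.899e+06 = 0.002821 kg/m³ = 2.821 mg/L.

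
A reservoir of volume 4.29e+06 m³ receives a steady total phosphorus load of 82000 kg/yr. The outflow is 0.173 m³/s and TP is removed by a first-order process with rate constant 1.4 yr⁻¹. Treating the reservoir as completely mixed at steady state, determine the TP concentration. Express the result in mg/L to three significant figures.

7.15 mg/L

Outflow Q = 0.173 m³/s × 3.156e+07 s/yr = 5.459e+06 m³/yr.
Steady-state CSTR mass balance: W = Q·C + k·V·C, so C = W/(Q + kV).
Q + kV = 5.459e+06 + 1.4·4.29e+06 = 1.147e+07 m³/yr.
C = 82000/1.147e+07 = 0.007152 kg/m³ = 7.152 mg/L.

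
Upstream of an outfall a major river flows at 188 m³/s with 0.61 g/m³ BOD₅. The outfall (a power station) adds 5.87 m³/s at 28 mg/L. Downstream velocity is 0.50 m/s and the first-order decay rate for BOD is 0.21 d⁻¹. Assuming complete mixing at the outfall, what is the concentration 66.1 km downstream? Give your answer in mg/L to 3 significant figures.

After complete mixing, C₀ = (5.87·28 + 188·0.61) / 193.9 = 1.439 mg/L.
Travel time t = 6.61e+04 m / 0.50 m/s = 1.322e+05 s = 1.53 d.
C = 1.439·exp(−0.21·1.53) = 1.439·0.7252 = 1.044 mg/L.

1.04 mg/L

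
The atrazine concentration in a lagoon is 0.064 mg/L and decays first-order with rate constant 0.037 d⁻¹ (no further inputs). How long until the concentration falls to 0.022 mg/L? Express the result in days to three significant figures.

t = ln(C₀/C)/k = ln(0.064/0.022)/0.037 = 1.068/0.037 = 28.86 d.

28.9 d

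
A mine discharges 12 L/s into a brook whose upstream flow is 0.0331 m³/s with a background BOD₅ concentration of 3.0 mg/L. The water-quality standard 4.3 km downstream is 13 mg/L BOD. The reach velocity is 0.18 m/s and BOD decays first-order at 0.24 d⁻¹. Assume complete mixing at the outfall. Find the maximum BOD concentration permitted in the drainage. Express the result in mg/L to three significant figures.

43.9 mg/L

12 L/s = 0.012 m³/s.
Travel time to the compliance point: t = 4300/0.18 = 2.389e+04 s = 0.2765 d; decay factor exp(−0.24·0.2765) = 0.9358.
So the concentration just after mixing may be at most 13/0.9358 = 13.89 mg/L.
Mass balance: 13.89·0.0451 = 0.012·Cₑ + 0.0331·3.
Cₑ = (0.6265 − 0.0993) / 0.012 = 43.94 mg/L.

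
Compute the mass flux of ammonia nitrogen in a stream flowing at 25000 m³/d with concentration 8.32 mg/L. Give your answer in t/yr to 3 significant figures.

25000 m³/d = 0.2894 m³/s.
Mass flux = Q·C = 0.2894 m³/s × 8.32 g/m³ = 2.407 g/s.
= 2.407 g/s × 31.56 = 75.97 t/yr.

76.0 t/yr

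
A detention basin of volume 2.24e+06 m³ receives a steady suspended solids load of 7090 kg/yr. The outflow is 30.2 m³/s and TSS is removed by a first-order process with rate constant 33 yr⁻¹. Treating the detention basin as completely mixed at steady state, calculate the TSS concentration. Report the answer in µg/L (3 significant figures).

6.90 µg/L

Outflow Q = 30.2 m³/s × 3.156e+07 s/yr = 9.53e+08 m³/yr.
Steady-state CSTR mass balance: W = Q·C + k·V·C, so C = W/(Q + kV).
Q + kV = 9.53e+08 + 33·2.24e+06 = 1.027e+09 m³/yr.
C = 7090/1.027e+09 = 6.904e-06 kg/m³ = 0.006904 mg/L = 6.904 µg/L.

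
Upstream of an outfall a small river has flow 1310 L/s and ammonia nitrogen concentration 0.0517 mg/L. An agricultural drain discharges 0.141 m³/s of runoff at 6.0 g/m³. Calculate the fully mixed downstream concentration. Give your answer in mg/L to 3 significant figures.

0.630 mg/L

1310 L/s = 1.31 m³/s.
Flow-weighted mixing gives C = (0.141·6 + 1.31·0.0517) / (0.141 + 1.31) = 0.9137/1.451 = 0.6297 mg/L.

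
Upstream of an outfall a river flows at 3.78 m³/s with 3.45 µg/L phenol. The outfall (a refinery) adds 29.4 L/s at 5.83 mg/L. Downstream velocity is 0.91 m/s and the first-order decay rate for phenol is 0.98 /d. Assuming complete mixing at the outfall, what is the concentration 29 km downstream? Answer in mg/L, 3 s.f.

29.4 L/s = 0.0294 m³/s.
3.45 µg/L = 0.00345 mg/L.
After complete mixing, C₀ = (0.0294·5.83 + 3.78·0.00345) / 3.809 = 0.04842 mg/L.
Travel time t = 2.9e+04 m / 0.91 m/s = 3.187e+04 s = 0.3688 d.
C = 0.04842·exp(−0.98·0.3688) = 0.04842·0.6967 = 0.03373 mg/L.

0.0337 mg/L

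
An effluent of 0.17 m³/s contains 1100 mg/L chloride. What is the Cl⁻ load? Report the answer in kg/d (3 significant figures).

16200 kg/d

Mass flux = Q·C = 0.17 m³/s × 1100 g/m³ = 187 g/s.
= 187 g/s × 86.4 = 1.616e+04 kg/d.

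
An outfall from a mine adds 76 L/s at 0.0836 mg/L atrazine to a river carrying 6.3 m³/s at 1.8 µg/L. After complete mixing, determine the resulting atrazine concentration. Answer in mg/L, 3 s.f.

0.00278 mg/L

76 L/s = 0.076 m³/s.
1.8 µg/L = 0.0018 mg/L.
Flow-weighted mixing gives C = (0.076·0.0836 + 6.3·0.0018) / (0.076 + 6.3) = 0.01769/6.376 = 0.002775 mg/L.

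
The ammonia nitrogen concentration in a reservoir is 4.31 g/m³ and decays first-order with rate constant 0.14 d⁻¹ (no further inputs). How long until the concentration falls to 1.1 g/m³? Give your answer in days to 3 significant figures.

t = ln(C₀/C)/k = ln(4.31/1.1)/0.14 = 1.366/0.14 = 9.754 d.

9.75 d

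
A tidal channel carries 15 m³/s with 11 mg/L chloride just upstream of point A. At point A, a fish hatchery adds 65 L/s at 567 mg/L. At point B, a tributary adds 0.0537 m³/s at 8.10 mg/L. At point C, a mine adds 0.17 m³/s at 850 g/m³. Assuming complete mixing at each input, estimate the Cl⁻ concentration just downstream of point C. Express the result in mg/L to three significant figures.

22.7 mg/L

65 L/s = 0.065 m³/s.
After input A: C = (15·11 + 0.065·567) / 15.06 = 13.4 mg/L.
After input B: C = (15.06·13.4 + 0.0537·8.1) / 15.12 = 13.38 mg/L.
After input C: C = (15.12·13.38 + 0.17·850) / 15.29 = 22.68 mg/L.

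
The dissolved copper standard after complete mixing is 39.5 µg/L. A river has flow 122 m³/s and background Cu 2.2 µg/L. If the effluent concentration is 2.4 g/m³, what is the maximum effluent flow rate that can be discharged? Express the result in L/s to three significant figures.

1930 L/s

2.2 µg/L = 0.0022 mg/L.
39.5 µg/L = 0.0395 mg/L.
Mass balance at complete mixing: C_std·(Q_w + Q_r) = Q_w·C_e + Q_r·C_b.
Rearranging, Q_w = Q_r·(C_std − C_b)/(C_e − C_std) = 122·(0.0395 − 0.0022) / (2.4 − 0.0395) = 1.928 m³/s.
= 1928 L/s.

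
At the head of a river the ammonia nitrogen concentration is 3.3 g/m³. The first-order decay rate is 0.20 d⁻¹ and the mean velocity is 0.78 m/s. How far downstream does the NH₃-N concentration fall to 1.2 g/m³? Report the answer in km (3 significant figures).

From C = C₀·e^(−kt), t = ln(C₀/C)/k = ln(3.3/1.2)/0.20 = 1.012/0.20 = 5.058 d.
Distance = v·t = 0.78 m/s × 4.37e+05 s = 3.409e+05 m = 340.9 km.

341 km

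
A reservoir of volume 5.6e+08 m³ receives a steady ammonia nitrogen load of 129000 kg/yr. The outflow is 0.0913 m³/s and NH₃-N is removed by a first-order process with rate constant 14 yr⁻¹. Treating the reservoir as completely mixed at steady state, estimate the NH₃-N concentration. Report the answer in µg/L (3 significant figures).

16.4 µg/L

Outflow Q = 0.0913 m³/s × 3.156e+07 s/yr = 2.881e+06 m³/yr.
Steady-state CSTR mass balance: W = Q·C + k·V·C, so C = W/(Q + kV).
Q + kV = 2.881e+06 + 14·5.6e+08 = 7.843e+09 m³/yr.
C = 129000/7.843e+09 = 1.645e-05 kg/m³ = 0.01645 mg/L = 16.45 µg/L.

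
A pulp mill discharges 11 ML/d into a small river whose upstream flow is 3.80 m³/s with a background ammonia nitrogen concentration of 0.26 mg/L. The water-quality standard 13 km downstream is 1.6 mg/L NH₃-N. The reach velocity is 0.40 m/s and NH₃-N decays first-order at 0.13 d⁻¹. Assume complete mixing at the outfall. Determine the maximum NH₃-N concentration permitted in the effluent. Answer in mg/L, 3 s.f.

11 ML/d = 0.1273 m³/s.
Travel time to the compliance point: t = 1.3e+04/0.40 = 3.25e+04 s = 0.3762 d; decay factor exp(−0.13·0.3762) = 0.9523.
So the concentration just after mixing may be at most 1.6/0.9523 = 1.68 mg/L.
Mass balance: 1.68·3.927 = 0.1273·Cₑ + 3.8·0.26.
Cₑ = (6.599 − 0.988) / 0.1273 = 44.07 mg/L.

44.1 mg/L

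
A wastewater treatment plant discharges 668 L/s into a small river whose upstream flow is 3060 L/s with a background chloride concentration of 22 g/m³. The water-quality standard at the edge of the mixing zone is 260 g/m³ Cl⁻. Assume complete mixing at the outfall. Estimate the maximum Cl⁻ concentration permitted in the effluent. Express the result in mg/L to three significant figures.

668 L/s = 0.668 m³/s.
3060 L/s = 3.06 m³/s.
Mass balance: 260·3.728 = 0.668·Cₑ + 3.06·22.
Cₑ = (969.3 − 67.32) / 0.668 = 1350 mg/L.

1350 mg/L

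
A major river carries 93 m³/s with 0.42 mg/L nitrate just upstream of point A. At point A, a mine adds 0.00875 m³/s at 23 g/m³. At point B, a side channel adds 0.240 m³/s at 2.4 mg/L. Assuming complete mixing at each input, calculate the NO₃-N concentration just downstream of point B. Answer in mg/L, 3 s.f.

After input A: C = (93·0.42 + 0.00875·23) / 93.01 = 0.4221 mg/L.
After input B: C = (93.01·0.4221 + 0.24·2.4) / 93.25 = 0.4272 mg/L.

0.427 mg/L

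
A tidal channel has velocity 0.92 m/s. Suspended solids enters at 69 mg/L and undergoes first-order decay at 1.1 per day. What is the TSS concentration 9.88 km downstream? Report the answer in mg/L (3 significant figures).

60.2 mg/L

Travel time t = 9.88 km / 0.92 m/s = 9880/0.92 = 1.074e+04 s = 0.1243 d.
First-order decay: C = 69·exp(−1.1·0.1243) = 69·0.8722 = 60.18 mg/L.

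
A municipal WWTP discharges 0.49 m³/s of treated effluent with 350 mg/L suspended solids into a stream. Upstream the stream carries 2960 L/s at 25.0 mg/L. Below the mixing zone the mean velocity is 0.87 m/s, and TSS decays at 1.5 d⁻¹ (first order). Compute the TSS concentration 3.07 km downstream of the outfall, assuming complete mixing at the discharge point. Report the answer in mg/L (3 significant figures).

66.9 mg/L

2960 L/s = 2.96 m³/s.
After complete mixing, C₀ = (0.49·350 + 2.96·25) / 3.45 = 71.16 mg/L.
Travel time t = 3070 m / 0.87 m/s = 3529 s = 0.04084 d.
C = 71.16·exp(−1.5·0.04084) = 71.16·0.9406 = 66.93 mg/L.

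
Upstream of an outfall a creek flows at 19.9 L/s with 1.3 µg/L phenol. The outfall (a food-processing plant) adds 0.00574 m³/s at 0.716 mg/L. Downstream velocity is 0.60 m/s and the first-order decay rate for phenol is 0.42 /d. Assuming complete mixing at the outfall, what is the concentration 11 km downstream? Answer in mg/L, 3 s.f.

19.9 L/s = 0.0199 m³/s.
1.3 µg/L = 0.0013 mg/L.
After complete mixing, C₀ = (0.00574·0.716 + 0.0199·0.0013) / 0.02564 = 0.1613 mg/L.
Travel time t = 1.1e+04 m / 0.60 m/s = 1.833e+04 s = 0.2122 d.
C = 0.1613·exp(−0.42·0.2122) = 0.1613·0.9147 = 0.1475 mg/L.

0.148 mg/L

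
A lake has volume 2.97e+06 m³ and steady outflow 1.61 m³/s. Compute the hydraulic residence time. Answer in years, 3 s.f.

0.0585 yr

Q = 1.61 m³/s × 3.156e+07 s/yr = 5.081e+07 m³/yr.
Hydraulic residence time τ = V/Q = 2.97e+06/5.081e+07 = 0.05846 yr.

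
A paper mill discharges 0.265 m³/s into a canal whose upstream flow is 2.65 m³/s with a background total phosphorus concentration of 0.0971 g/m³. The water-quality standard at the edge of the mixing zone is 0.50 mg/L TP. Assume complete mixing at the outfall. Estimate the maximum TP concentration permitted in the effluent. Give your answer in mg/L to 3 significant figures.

4.53 mg/L

Mass balance: 0.5·2.915 = 0.265·Cₑ + 2.65·0.0971.
Cₑ = (1.458 − 0.2573) / 0.265 = 4.529 mg/L.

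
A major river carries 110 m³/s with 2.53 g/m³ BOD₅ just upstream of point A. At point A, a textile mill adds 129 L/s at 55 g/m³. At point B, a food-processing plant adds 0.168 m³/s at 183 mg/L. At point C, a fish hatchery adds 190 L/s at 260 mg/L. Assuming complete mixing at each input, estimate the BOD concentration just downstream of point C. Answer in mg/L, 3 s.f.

3.31 mg/L

129 L/s = 0.129 m³/s.
After input A: C = (110·2.53 + 0.129·55) / 110.1 = 2.591 mg/L.
After input B: C = (110.1·2.591 + 0.168·183) / 110.3 = 2.866 mg/L.
190 L/s = 0.19 m³/s.
After input C: C = (110.3·2.866 + 0.19·260) / 110.5 = 3.308 mg/L.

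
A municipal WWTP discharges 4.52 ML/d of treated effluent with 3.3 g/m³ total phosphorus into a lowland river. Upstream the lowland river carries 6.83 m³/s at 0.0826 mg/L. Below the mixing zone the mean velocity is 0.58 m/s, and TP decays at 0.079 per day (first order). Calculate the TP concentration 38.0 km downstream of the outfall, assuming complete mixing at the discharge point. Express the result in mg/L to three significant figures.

4.52 ML/d = 0.05231 m³/s.
After complete mixing, C₀ = (0.05231·3.3 + 6.83·0.0826) / 6.882 = 0.1071 mg/L.
Travel time t = 3.8e+04 m / 0.58 m/s = 6.552e+04 s = 0.7583 d.
C = 0.1071·exp(−0.079·0.7583) = 0.1071·0.9419 = 0.1008 mg/L.

0.101 mg/L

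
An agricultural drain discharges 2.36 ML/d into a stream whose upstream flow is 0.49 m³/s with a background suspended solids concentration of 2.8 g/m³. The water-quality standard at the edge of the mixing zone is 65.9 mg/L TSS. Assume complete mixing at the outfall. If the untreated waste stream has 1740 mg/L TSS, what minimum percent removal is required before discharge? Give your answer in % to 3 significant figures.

2.36 ML/d = 0.02731 m³/s.
Mass balance: 65.9·0.5173 = 0.02731·Cₑ + 0.49·2.8.
Cₑ = (34.09 − 1.372) / 0.02731 = 1198 mg/L.
Required removal = 1 − 1198/1740 = 31.16 %.

31.2 %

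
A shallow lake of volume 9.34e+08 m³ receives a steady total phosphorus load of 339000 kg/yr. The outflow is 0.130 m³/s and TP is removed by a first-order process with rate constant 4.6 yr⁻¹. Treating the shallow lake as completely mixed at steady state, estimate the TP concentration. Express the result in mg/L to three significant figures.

0.0788 mg/L

Outflow Q = 0.130 m³/s × 3.156e+07 s/yr = 4.102e+06 m³/yr.
Steady-state CSTR mass balance: W = Q·C + k·V·C, so C = W/(Q + kV).
Q + kV = 4.102e+06 + 4.6·9.34e+08 = 4.301e+09 m³/yr.
C = 339000/4.301e+09 = 7.883e-05 kg/m³ = 0.07883 mg/L.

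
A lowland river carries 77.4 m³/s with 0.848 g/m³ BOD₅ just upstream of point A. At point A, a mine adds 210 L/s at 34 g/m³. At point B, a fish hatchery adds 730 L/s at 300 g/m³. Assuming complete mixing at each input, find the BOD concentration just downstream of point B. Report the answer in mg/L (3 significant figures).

210 L/s = 0.21 m³/s.
After input A: C = (77.4·0.848 + 0.21·34) / 77.61 = 0.9377 mg/L.
730 L/s = 0.73 m³/s.
After input B: C = (77.61·0.9377 + 0.73·300) / 78.34 = 3.724 mg/L.

3.72 mg/L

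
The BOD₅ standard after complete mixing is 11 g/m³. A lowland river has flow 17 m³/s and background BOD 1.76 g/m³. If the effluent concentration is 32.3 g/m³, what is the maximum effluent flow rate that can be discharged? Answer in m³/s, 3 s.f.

7.37 m³/s

Mass balance at complete mixing: C_std·(Q_w + Q_r) = Q_w·C_e + Q_r·C_b.
Rearranging, Q_w = Q_r·(C_std − C_b)/(C_e − C_std) = 17·(11 − 1.76) / (32.3 − 11) = 7.375 m³/s.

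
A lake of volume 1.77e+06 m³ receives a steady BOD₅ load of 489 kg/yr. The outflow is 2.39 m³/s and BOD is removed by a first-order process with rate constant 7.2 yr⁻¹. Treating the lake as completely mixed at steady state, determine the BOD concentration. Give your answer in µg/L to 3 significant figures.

Outflow Q = 2.39 m³/s × 3.156e+07 s/yr = 7.542e+07 m³/yr.
Steady-state CSTR mass balance: W = Q·C + k·V·C, so C = W/(Q + kV).
Q + kV = 7.542e+07 + 7.2·1.77e+06 = 8.817e+07 m³/yr.
C = 489/8.817e+07 = 5.546e-06 kg/m³ = 0.005546 mg/L = 5.546 µg/L.

5.55 µg/L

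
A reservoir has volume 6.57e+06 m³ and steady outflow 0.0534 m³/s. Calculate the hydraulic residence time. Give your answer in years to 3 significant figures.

Q = 0.0534 m³/s × 3.156e+07 s/yr = 1.685e+06 m³/yr.
Hydraulic residence time τ = V/Q = 6.57e+06/1.685e+06 = 3.899 yr.

3.90 yr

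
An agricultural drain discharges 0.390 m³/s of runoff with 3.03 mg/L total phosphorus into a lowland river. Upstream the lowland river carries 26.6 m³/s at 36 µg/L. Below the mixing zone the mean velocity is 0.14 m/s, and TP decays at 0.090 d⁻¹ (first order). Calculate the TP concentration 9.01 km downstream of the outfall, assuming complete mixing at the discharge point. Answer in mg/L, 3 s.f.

0.0741 mg/L

36 µg/L = 0.036 mg/L.
After complete mixing, C₀ = (0.39·3.03 + 26.6·0.036) / 26.99 = 0.07926 mg/L.
Travel time t = 9010 m / 0.14 m/s = 6.436e+04 s = 0.7449 d.
C = 0.07926·exp(−0.090·0.7449) = 0.07926·0.9352 = 0.07412 mg/L.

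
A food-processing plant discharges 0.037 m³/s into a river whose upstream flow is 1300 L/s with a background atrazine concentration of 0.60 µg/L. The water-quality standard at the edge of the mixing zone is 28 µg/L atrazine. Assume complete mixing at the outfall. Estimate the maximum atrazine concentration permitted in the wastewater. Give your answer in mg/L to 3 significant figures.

0.991 mg/L

1300 L/s = 1.3 m³/s.
0.60 µg/L = 0.0006 mg/L.
28 µg/L = 0.028 mg/L.
Mass balance: 0.028·1.337 = 0.037·Cₑ + 1.3·0.0006.
Cₑ = (0.03744 − 0.00078) / 0.037 = 0.9907 mg/L.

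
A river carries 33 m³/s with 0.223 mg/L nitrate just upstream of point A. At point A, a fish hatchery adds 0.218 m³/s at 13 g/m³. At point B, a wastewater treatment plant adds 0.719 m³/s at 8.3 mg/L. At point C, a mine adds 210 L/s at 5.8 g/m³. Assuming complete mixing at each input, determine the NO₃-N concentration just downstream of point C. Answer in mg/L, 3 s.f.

After input A: C = (33·0.223 + 0.218·13) / 33.22 = 0.3069 mg/L.
After input B: C = (33.22·0.3069 + 0.719·8.3) / 33.94 = 0.4762 mg/L.
210 L/s = 0.21 m³/s.
After input C: C = (33.94·0.4762 + 0.21·5.8) / 34.15 = 0.5089 mg/L.

0.509 mg/L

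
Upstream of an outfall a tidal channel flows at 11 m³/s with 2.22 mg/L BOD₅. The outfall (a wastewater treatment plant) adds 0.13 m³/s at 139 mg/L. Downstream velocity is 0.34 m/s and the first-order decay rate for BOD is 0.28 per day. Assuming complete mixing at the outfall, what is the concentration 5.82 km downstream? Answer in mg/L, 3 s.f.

3.61 mg/L

After complete mixing, C₀ = (0.13·139 + 11·2.22) / 11.13 = 3.818 mg/L.
Travel time t = 5820 m / 0.34 m/s = 1.712e+04 s = 0.1981 d.
C = 3.818·exp(−0.28·0.1981) = 3.818·0.946 = 3.612 mg/L.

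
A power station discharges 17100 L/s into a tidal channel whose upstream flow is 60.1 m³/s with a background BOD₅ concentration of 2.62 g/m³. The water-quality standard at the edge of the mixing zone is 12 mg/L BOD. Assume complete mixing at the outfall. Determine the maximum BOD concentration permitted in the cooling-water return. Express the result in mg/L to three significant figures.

17100 L/s = 17.1 m³/s.
Mass balance: 12·77.2 = 17.1·Cₑ + 60.1·2.62.
Cₑ = (926.4 − 157.5) / 17.1 = 44.97 mg/L.

45.0 mg/L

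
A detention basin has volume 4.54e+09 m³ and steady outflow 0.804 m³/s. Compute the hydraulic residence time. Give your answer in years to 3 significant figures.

Q = 0.804 m³/s × 3.156e+07 s/yr = 2.537e+07 m³/yr.
Hydraulic residence time τ = V/Q = 4.54e+09/2.537e+07 = 178.9 yr.

179 yr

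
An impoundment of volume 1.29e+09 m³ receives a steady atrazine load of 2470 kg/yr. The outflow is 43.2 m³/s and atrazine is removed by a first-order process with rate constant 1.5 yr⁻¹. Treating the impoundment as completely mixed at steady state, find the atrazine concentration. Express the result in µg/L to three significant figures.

0.749 µg/L

Outflow Q = 43.2 m³/s × 3.156e+07 s/yr = 1.363e+09 m³/yr.
Steady-state CSTR mass balance: W = Q·C + k·V·C, so C = W/(Q + kV).
Q + kV = 1.363e+09 + 1.5·1.29e+09 = 3.298e+09 m³/yr.
C = 2470/3.298e+09 = 7.489e-07 kg/m³ = 0.0007489 mg/L = 0.7489 µg/L.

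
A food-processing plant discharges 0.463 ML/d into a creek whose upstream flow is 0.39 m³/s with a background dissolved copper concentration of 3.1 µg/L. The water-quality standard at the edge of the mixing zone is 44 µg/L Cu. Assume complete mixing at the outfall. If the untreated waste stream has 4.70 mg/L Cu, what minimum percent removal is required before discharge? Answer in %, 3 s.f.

35.7 %

0.463 ML/d = 0.005359 m³/s.
3.1 µg/L = 0.0031 mg/L.
44 µg/L = 0.044 mg/L.
Mass balance: 0.044·0.3954 = 0.005359·Cₑ + 0.39·0.0031.
Cₑ = (0.0174 − 0.001209) / 0.005359 = 3.021 mg/L.
Required removal = 1 − 3.021/4.70 = 35.73 %.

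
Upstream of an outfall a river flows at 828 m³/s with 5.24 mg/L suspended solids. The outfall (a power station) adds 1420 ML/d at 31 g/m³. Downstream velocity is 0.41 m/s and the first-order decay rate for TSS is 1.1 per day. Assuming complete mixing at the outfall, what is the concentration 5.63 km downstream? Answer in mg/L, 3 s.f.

4.82 mg/L

1420 ML/d = 16.44 m³/s.
After complete mixing, C₀ = (16.44·31 + 828·5.24) / 844.4 = 5.741 mg/L.
Travel time t = 5630 m / 0.41 m/s = 1.373e+04 s = 0.1589 d.
C = 5.741·exp(−1.1·0.1589) = 5.741·0.8396 = 4.82 mg/L.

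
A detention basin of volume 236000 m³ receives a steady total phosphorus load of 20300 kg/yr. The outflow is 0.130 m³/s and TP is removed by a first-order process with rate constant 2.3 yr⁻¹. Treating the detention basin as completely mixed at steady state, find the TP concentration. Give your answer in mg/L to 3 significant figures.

4.37 mg/L

Outflow Q = 0.130 m³/s × 3.156e+07 s/yr = 4.102e+06 m³/yr.
Steady-state CSTR mass balance: W = Q·C + k·V·C, so C = W/(Q + kV).
Q + kV = 4.102e+06 + 2.3·236000 = 4.645e+06 m³/yr.
C = 20300/4.645e+06 = 0.00437 kg/m³ = 4.37 mg/L.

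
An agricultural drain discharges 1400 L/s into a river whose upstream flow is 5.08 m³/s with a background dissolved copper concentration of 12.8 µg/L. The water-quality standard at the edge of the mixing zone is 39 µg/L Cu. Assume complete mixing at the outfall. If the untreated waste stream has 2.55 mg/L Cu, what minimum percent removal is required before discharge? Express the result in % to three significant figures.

1400 L/s = 1.4 m³/s.
12.8 µg/L = 0.0128 mg/L.
39 µg/L = 0.039 mg/L.
Mass balance: 0.039·6.48 = 1.4·Cₑ + 5.08·0.0128.
Cₑ = (0.2527 − 0.06502) / 1.4 = 0.1341 mg/L.
Required removal = 1 − 0.1341/2.55 = 94.74 %.

94.7 %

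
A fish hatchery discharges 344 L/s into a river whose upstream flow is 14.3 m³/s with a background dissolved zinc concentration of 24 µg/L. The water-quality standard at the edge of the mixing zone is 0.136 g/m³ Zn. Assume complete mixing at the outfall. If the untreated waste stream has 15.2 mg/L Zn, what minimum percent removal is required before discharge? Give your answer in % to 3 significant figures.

344 L/s = 0.344 m³/s.
24 µg/L = 0.024 mg/L.
Mass balance: 0.136·14.64 = 0.344·Cₑ + 14.3·0.024.
Cₑ = (1.992 − 0.3432) / 0.344 = 4.792 mg/L.
Required removal = 1 − 4.792/15.2 = 68.47 %.

68.5 %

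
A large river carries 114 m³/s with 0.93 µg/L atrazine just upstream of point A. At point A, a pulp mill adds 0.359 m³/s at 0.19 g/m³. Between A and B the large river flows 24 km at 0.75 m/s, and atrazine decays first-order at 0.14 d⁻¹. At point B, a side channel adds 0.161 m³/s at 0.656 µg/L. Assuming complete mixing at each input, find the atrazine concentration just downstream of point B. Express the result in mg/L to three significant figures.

0.93 µg/L = 0.00093 mg/L.
After input A: C = (114·0.00093 + 0.359·0.19) / 114.4 = 0.001524 mg/L.
Over the 24 km reach to input B (t = 3.2e+04 s = 0.3704 d), decay gives C = 0.001524·exp(−0.14·0.3704) = 0.001447 mg/L.
0.656 µg/L = 0.000656 mg/L.
After input B: C = (114.4·0.001447 + 0.161·0.000656) / 114.5 = 0.001445 mg/L.

0.00145 mg/L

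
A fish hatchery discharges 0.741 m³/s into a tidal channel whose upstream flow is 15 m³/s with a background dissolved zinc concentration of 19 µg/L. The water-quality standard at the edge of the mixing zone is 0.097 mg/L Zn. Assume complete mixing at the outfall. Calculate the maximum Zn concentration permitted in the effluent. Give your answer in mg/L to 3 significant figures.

19 µg/L = 0.019 mg/L.
Mass balance: 0.097·15.74 = 0.741·Cₑ + 15·0.019.
Cₑ = (1.527 − 0.285) / 0.741 = 1.676 mg/L.

1.68 mg/L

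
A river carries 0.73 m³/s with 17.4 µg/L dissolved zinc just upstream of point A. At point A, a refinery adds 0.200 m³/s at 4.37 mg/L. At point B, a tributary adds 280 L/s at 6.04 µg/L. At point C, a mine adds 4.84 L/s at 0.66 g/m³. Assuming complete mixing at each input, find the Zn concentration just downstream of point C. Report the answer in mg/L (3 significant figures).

17.4 µg/L = 0.0174 mg/L.
After input A: C = (0.73·0.0174 + 0.2·4.37) / 0.93 = 0.9534 mg/L.
280 L/s = 0.28 m³/s.
6.04 µg/L = 0.00604 mg/L.
After input B: C = (0.93·0.9534 + 0.28·0.00604) / 1.21 = 0.7342 mg/L.
4.84 L/s = 0.00484 m³/s.
After input C: C = (1.21·0.7342 + 0.00484·0.66) / 1.215 = 0.7339 mg/L.

0.734 mg/L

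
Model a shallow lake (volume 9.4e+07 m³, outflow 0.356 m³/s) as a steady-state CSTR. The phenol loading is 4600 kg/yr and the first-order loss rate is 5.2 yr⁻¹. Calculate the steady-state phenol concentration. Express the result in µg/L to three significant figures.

9.20 µg/L

Outflow Q = 0.356 m³/s × 3.156e+07 s/yr = 1.123e+07 m³/yr.
Steady-state CSTR mass balance: W = Q·C + k·V·C, so C = W/(Q + kV).
Q + kV = 1.123e+07 + 5.2·9.4e+07 = 5e+08 m³/yr.
C = 4600/5e+08 = 9.199e-06 kg/m³ = 0.009199 mg/L = 9.199 µg/L.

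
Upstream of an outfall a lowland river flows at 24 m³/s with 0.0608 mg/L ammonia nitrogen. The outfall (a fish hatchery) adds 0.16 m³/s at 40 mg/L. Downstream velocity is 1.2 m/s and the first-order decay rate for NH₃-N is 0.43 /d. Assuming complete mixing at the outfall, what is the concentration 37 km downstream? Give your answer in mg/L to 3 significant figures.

After complete mixing, C₀ = (0.16·40 + 24·0.0608) / 24.16 = 0.3253 mg/L.
Travel time t = 3.7e+04 m / 1.2 m/s = 3.083e+04 s = 0.3569 d.
C = 0.3253·exp(−0.43·0.3569) = 0.3253·0.8577 = 0.279 mg/L.

0.279 mg/L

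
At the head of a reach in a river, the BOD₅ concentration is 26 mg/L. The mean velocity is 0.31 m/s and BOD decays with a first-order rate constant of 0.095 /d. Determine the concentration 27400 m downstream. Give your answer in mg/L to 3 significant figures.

Travel time t = 27400 m / 0.31 m/s = 2.74e+04/0.31 = 8.839e+04 s = 1.023 d.
First-order decay: C = 26·exp(−0.095·1.023) = 26·0.9074 = 23.59 mg/L.

23.6 mg/L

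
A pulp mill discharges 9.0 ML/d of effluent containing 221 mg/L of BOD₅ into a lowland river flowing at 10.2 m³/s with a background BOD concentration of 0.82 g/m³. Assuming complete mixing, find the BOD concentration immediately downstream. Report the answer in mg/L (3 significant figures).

3.05 mg/L

9.0 ML/d = 0.1042 m³/s.
By mass balance at complete mixing, C = (0.1042·221 + 10.2·0.82) / (0.1042 + 10.2) = 31.38/10.3 = 3.046 mg/L.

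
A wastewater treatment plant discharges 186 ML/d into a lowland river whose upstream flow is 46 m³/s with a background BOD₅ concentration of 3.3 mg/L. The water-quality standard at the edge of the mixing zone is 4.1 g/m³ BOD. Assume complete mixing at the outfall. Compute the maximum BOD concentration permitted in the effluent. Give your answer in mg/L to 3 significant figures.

186 ML/d = 2.153 m³/s.
Mass balance: 4.1·48.15 = 2.153·Cₑ + 46·3.3.
Cₑ = (197.4 − 151.8) / 2.153 = 21.19 mg/L.

21.2 mg/L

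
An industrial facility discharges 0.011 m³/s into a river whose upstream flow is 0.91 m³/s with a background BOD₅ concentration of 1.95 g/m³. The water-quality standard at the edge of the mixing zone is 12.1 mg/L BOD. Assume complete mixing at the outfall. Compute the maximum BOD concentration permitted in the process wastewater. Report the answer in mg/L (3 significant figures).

852 mg/L

Mass balance: 12.1·0.921 = 0.011·Cₑ + 0.91·1.95.
Cₑ = (11.14 − 1.774) / 0.011 = 851.8 mg/L.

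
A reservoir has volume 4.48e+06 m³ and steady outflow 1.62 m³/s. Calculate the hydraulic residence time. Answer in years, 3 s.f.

0.0876 yr

Q = 1.62 m³/s × 3.156e+07 s/yr = 5.112e+07 m³/yr.
Hydraulic residence time τ = V/Q = 4.48e+06/5.112e+07 = 0.08763 yr.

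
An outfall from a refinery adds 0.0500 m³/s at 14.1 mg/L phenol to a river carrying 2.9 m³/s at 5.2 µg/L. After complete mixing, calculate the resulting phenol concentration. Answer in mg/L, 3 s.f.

0.244 mg/L

5.2 µg/L = 0.0052 mg/L.
Flow-weighted mixing gives C = (0.05·14.1 + 2.9·0.0052) / (0.05 + 2.9) = 0.7201/2.95 = 0.2441 mg/L.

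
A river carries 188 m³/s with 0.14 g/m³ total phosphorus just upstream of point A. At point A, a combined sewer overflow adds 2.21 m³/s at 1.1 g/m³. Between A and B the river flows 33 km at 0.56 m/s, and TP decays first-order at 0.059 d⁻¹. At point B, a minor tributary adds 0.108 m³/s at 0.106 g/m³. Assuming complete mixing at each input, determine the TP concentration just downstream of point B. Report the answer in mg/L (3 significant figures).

0.145 mg/L

After input A: C = (188·0.14 + 2.21·1.1) / 190.2 = 0.1512 mg/L.
Over the 33 km reach to input B (t = 5.893e+04 s = 0.682 d), decay gives C = 0.1512·exp(−0.059·0.682) = 0.1452 mg/L.
After input B: C = (190.2·0.1452 + 0.108·0.106) / 190.3 = 0.1452 mg/L.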